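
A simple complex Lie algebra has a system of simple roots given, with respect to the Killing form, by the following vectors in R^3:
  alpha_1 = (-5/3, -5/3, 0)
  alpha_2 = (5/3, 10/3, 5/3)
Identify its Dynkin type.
Compute the Cartan integers a_ij = 2(alpha_i, alpha_j)/(alpha_j, alpha_j); the resulting 2x2 Cartan matrix is
[[2, -1], [-3, 2]].
The roots have two lengths (squared-length ratio 3:1); the short ones are alpha_{1}. The associated Dynkin diagram is two nodes joined by a triple edge (G_2), so the type is G_2.

G_2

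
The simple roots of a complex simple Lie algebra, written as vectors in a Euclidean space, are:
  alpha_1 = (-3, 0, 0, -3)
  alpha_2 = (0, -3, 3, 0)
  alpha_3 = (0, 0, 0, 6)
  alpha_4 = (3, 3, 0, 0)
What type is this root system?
Compute the Cartan integers a_ij = 2(alpha_i, alpha_j)/(alpha_j, alpha_j); the resulting 4x4 Cartan matrix is
[[2, 0, -1, -1], [0, 2, 0, -1], [-2, 0, 2, 0], [-1, -1, 0, 2]].
The roots have two lengths (squared-length ratio 2:1); the short ones are alpha_{1,2,4}. The associated Dynkin diagram is a chain of 4 nodes with a double edge at one end; the terminal node there is the unique long simple root (C_4), so the type is C_4 (the algebra sp(8)).

C_4 (sp(8))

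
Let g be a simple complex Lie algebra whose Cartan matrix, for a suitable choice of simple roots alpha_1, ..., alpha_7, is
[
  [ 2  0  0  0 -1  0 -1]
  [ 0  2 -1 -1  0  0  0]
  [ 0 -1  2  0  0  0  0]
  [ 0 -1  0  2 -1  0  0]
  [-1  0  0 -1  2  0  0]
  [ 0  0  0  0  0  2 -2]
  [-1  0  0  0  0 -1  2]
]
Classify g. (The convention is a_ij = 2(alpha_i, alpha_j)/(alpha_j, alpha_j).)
The matrix has rank 7 with 2's on the diagonal. Reading the off-diagonal entries as Dynkin edges (a single edge where a_ij = a_ji = -1; a double or triple edge where a_ij * a_ji = 2 or 3), the diagram is a chain of 7 nodes with a double edge at one end; the terminal node there is the unique long simple root (C_7). One simple-root ordering that puts it in standard form is (alpha_3, alpha_2, alpha_4, alpha_5, alpha_1, alpha_7, alpha_6). So the algebra is type C_7, i.e. sp(14).

C7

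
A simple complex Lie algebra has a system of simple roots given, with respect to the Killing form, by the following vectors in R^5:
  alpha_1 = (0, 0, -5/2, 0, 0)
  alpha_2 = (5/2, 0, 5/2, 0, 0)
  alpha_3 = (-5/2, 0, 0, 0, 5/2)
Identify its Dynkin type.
B_3 (so(7))

Compute the Cartan integers a_ij = 2(alpha_i, alpha_j)/(alpha_j, alpha_j); the resulting 3x3 Cartan matrix is
[[2, -1, 0], [-2, 2, -1], [0, -1, 2]].
The roots have two lengths (squared-length ratio 2:1); the short ones are alpha_{1}. The associated Dynkin diagram is a chain of 3 nodes with a double edge at one end; the terminal node there is the unique short simple root (B_3), so the type is B_3 (the algebra so(7)).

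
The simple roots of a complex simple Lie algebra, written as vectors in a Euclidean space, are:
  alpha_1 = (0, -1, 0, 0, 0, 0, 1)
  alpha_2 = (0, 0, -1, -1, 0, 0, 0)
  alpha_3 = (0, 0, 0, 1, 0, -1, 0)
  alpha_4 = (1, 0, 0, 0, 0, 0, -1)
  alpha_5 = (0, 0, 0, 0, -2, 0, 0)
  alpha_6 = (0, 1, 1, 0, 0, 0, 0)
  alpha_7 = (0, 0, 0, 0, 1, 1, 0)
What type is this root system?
Compute the Cartan integers a_ij = 2(alpha_i, alpha_j)/(alpha_j, alpha_j); the resulting 7x7 Cartan matrix is
[[2, 0, 0, -1, 0, -1, 0], [0, 2, -1, 0, 0, -1, 0], [0, -1, 2, 0, 0, 0, -1], [-1, 0, 0, 2, 0, 0, 0], [0, 0, 0, 0, 2, 0, -2], [-1, -1, 0, 0, 0, 2, 0], [0, 0, -1, 0, -1, 0, 2]].
The roots have two lengths (squared-length ratio 2:1); the short ones are alpha_{1,2,3,4,6,7}. The associated Dynkin diagram is a chain of 7 nodes with a double edge at one end; the terminal node there is the unique long simple root (C_7), so the type is C_7 (the algebra sp(14)).

C_7 (sp(14))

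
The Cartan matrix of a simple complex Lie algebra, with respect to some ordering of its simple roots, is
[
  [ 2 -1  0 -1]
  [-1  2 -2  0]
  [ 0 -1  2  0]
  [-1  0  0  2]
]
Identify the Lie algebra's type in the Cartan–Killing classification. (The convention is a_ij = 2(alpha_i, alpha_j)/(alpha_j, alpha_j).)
The matrix has rank 4 with 2's on the diagonal. Reading the off-diagonal entries as Dynkin edges (a single edge where a_ij = a_ji = -1; a double or triple edge where a_ij * a_ji = 2 or 3), the diagram is a chain of 4 nodes with a double edge at one end; the terminal node there is the unique short simple root (B_4). One simple-root ordering that puts it in standard form is (alpha_4, alpha_1, alpha_2, alpha_3). So the algebra is type B_4, i.e. so(9).

B_4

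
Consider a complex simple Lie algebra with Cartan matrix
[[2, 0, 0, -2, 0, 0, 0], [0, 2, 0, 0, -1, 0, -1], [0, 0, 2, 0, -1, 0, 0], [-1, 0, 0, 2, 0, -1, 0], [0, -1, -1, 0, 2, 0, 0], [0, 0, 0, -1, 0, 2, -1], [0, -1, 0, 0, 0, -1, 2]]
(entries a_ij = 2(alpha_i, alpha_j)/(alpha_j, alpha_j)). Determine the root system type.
C_7 (sp(14))

The matrix has rank 7 with 2's on the diagonal. Reading the off-diagonal entries as Dynkin edges (a single edge where a_ij = a_ji = -1; a double or triple edge where a_ij * a_ji = 2 or 3), the diagram is a chain of 7 nodes with a double edge at one end; the terminal node there is the unique long simple root (C_7). One simple-root ordering that puts it in standard form is (alpha_3, alpha_5, alpha_2, alpha_7, alpha_6, alpha_4, alpha_1). So the algebra is type C_7, i.e. sp(14).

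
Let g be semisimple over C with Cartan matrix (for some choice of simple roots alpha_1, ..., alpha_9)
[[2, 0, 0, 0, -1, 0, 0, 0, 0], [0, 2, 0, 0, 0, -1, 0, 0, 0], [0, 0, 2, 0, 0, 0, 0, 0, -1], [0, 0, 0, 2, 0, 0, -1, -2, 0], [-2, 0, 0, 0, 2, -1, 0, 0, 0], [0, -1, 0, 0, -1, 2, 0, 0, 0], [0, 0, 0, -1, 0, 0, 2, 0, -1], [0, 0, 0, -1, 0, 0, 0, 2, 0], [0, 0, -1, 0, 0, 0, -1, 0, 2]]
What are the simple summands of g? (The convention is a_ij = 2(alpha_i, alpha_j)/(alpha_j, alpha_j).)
The diagram associated to this matrix has two connected components: the simple roots {alpha_1, alpha_2, alpha_5, alpha_6} form a chain of 4 nodes with a double edge at one end; the terminal node there is the unique short simple root (B_4), and {alpha_3, alpha_4, alpha_7, alpha_8, alpha_9} form a chain of 5 nodes with a double edge at one end; the terminal node there is the unique short simple root (B_5). A semisimple Lie algebra decomposes uniquely as the direct sum of simple ideals, one per connected component of its Dynkin diagram, so g ≅ B_4 ⊕ B_5 (dimension 36 + 55 = 91).

B4 + B5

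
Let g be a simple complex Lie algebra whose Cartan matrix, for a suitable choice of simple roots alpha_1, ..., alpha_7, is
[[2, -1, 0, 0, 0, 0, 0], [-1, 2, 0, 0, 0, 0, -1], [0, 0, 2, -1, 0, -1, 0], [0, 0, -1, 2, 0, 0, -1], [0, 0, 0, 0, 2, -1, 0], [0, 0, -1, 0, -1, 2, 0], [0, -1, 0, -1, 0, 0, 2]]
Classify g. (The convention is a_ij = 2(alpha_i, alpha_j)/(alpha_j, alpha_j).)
The matrix has rank 7 with 2's on the diagonal. Reading the off-diagonal entries as Dynkin edges (a single edge where a_ij = a_ji = -1; a double or triple edge where a_ij * a_ji = 2 or 3), the diagram is a chain of 7 nodes with single edges (A_7). One simple-root ordering that puts it in standard form is (alpha_1, alpha_2, alpha_7, alpha_4, alpha_3, alpha_6, alpha_5). So the algebra is type A_7, i.e. sl(8).

A7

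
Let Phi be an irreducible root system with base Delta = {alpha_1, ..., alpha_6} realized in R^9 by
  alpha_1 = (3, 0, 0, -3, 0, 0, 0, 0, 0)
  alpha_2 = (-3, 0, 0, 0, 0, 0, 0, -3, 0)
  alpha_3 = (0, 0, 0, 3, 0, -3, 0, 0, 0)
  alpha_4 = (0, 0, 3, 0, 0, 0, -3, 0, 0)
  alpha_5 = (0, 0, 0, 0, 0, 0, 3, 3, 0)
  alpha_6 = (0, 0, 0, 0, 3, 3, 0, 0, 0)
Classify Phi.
Compute the Cartan integers a_ij = 2(alpha_i, alpha_j)/(alpha_j, alpha_j); the resulting 6x6 Cartan matrix is
[[2, -1, -1, 0, 0, 0], [-1, 2, 0, 0, -1, 0], [-1, 0, 2, 0, 0, -1], [0, 0, 0, 2, -1, 0], [0, -1, 0, -1, 2, 0], [0, 0, -1, 0, 0, 2]].
All simple roots have the same length, so the diagram is simply laced. The associated Dynkin diagram is a chain of 6 nodes with single edges (A_6), so the type is A_6 (the algebra sl(7)).

A_6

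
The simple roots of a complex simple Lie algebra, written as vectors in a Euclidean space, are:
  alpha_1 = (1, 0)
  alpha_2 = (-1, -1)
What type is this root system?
Compute the Cartan integers a_ij = 2(alpha_i, alpha_j)/(alpha_j, alpha_j); the resulting 2x2 Cartan matrix is
[[2, -1], [-2, 2]].
The roots have two lengths (squared-length ratio 2:1); the short ones are alpha_{1}. The associated Dynkin diagram is a chain of 2 nodes with a double edge at one end; the terminal node there is the unique short simple root (B_2), so the type is B_2 (the algebra so(5)).

type B_2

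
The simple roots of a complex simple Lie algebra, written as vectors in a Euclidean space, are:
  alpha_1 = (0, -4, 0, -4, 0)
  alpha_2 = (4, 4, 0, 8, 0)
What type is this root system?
Compute the Cartan integers a_ij = 2(alpha_i, alpha_j)/(alpha_j, alpha_j); the resulting 2x2 Cartan matrix is
[[2, -1], [-3, 2]].
The roots have two lengths (squared-length ratio 3:1); the short ones are alpha_{1}. The associated Dynkin diagram is two nodes joined by a triple edge (G_2), so the type is G_2.

G2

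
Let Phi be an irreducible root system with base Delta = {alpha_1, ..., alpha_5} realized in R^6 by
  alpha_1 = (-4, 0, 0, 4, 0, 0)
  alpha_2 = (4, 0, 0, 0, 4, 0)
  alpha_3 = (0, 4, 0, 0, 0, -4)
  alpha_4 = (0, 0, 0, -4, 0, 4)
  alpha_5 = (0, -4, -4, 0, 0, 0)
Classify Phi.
Compute the Cartan integers a_ij = 2(alpha_i, alpha_j)/(alpha_j, alpha_j); the resulting 5x5 Cartan matrix is
[[2, -1, 0, -1, 0], [-1, 2, 0, 0, 0], [0, 0, 2, -1, -1], [-1, 0, -1, 2, 0], [0, 0, -1, 0, 2]].
All simple roots have the same length, so the diagram is simply laced. The associated Dynkin diagram is a chain of 5 nodes with single edges (A_5), so the type is A_5 (the algebra sl(6)).

type A_5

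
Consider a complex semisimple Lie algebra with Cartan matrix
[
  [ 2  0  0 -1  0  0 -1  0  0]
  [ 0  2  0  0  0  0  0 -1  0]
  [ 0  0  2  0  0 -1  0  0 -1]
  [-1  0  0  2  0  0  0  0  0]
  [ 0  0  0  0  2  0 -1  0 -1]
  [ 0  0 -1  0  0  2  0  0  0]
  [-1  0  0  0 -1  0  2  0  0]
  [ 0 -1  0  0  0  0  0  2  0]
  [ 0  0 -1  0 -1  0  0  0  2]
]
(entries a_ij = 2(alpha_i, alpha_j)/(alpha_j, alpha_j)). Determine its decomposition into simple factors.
A_2 + A_7

The diagram associated to this matrix has two connected components: the simple roots {alpha_2, alpha_8} form a chain of 2 nodes with single edges (A_2), and {alpha_1, alpha_3, alpha_4, alpha_5, alpha_6, alpha_7, alpha_9} form a chain of 7 nodes with single edges (A_7). A semisimple Lie algebra decomposes uniquely as the direct sum of simple ideals, one per connected component of its Dynkin diagram, so g ≅ A_2 ⊕ A_7 (dimension 8 + 63 = 71).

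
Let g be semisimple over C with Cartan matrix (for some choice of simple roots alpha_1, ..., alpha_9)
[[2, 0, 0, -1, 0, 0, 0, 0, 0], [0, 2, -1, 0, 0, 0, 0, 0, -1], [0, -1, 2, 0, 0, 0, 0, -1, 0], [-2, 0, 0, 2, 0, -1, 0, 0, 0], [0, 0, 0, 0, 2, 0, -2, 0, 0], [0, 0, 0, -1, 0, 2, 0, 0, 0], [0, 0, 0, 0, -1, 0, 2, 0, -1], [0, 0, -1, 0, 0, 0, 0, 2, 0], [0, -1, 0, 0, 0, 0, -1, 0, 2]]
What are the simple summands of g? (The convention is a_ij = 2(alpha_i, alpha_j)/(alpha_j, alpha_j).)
The diagram associated to this matrix has two connected components: the simple roots {alpha_1, alpha_4, alpha_6} form a chain of 3 nodes with a double edge at one end; the terminal node there is the unique short simple root (B_3), and {alpha_2, alpha_3, alpha_5, alpha_7, alpha_8, alpha_9} form a chain of 6 nodes with a double edge at one end; the terminal node there is the unique long simple root (C_6). A semisimple Lie algebra decomposes uniquely as the direct sum of simple ideals, one per connected component of its Dynkin diagram, so g ≅ B_3 ⊕ C_6 (dimension 21 + 78 = 99).

B3 ⊕ C6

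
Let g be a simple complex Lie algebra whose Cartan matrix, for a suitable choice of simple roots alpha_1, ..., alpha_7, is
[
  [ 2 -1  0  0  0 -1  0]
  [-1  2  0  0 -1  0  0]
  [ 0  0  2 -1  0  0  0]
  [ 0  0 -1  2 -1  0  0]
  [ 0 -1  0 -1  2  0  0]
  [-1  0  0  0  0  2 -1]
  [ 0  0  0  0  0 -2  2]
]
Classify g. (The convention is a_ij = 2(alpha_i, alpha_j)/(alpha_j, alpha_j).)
type C_7

The matrix has rank 7 with 2's on the diagonal. Reading the off-diagonal entries as Dynkin edges (a single edge where a_ij = a_ji = -1; a double or triple edge where a_ij * a_ji = 2 or 3), the diagram is a chain of 7 nodes with a double edge at one end; the terminal node there is the unique long simple root (C_7). One simple-root ordering that puts it in standard form is (alpha_3, alpha_4, alpha_5, alpha_2, alpha_1, alpha_6, alpha_7). So the algebra is type C_7, i.e. sp(14).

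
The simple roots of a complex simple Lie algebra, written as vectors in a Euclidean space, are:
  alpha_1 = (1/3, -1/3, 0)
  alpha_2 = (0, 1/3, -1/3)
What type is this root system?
type A_2

Compute the Cartan integers a_ij = 2(alpha_i, alpha_j)/(alpha_j, alpha_j); the resulting 2x2 Cartan matrix is
[[2, -1], [-1, 2]].
All simple roots have the same length, so the diagram is simply laced. The associated Dynkin diagram is a chain of 2 nodes with single edges (A_2), so the type is A_2 (the algebra sl(3)).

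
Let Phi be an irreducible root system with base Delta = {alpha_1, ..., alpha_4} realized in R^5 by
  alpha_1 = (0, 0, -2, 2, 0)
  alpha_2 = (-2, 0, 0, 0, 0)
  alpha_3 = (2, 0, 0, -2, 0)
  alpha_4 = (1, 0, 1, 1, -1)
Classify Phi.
F_4

Compute the Cartan integers a_ij = 2(alpha_i, alpha_j)/(alpha_j, alpha_j); the resulting 4x4 Cartan matrix is
[[2, 0, -1, 0], [0, 2, -1, -1], [-1, -2, 2, 0], [0, -1, 0, 2]].
The roots have two lengths (squared-length ratio 2:1); the short ones are alpha_{2,4}. The associated Dynkin diagram is a chain of 4 nodes with a double edge between the middle two (F_4), so the type is F_4.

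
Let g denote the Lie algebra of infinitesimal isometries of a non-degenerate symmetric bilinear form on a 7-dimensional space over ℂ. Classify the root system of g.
This is so(7) with 7 odd, which has dimension 7(7-1)/2 = 21 and rank (7-1)/2 = 3. In the classification of classical Lie algebras, the orthogonal algebra so(2n+1) in an odd number of variables has type B_n; here n = 3, so the Dynkin diagram is a chain of 3 nodes with a double edge at one end; the terminal node there is the unique short simple root (B_3). Hence the type is B_3.

B_3 (so(7))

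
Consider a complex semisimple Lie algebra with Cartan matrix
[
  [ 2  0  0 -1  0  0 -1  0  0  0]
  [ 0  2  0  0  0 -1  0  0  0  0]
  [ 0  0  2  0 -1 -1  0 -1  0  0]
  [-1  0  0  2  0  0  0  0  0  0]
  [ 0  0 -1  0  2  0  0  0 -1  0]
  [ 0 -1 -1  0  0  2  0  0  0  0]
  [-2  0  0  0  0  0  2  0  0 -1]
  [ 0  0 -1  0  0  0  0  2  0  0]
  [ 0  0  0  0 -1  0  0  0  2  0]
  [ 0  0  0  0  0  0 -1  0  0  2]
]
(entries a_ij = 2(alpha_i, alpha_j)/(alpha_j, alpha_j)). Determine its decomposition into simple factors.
E_6 ⊕ F_4

The diagram associated to this matrix has two connected components: the simple roots {alpha_2, alpha_3, alpha_5, alpha_6, alpha_8, alpha_9} form a chain of 5 nodes with one extra node attached to the third node from one end (E_6), and {alpha_1, alpha_4, alpha_7, alpha_10} form a chain of 4 nodes with a double edge between the middle two (F_4). A semisimple Lie algebra decomposes uniquely as the direct sum of simple ideals, one per connected component of its Dynkin diagram, so g ≅ E_6 ⊕ F_4 (dimension 78 + 52 = 130).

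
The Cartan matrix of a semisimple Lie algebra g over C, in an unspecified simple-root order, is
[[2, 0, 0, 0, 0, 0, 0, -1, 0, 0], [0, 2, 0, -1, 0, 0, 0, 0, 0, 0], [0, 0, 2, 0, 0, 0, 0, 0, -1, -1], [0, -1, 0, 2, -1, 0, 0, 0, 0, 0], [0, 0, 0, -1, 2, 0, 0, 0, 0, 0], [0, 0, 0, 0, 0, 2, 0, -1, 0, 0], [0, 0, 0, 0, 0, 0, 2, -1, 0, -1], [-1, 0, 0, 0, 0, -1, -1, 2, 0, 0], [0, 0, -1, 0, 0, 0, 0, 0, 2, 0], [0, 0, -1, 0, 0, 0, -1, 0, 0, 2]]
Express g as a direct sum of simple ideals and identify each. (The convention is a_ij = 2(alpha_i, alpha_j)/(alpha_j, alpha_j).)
The diagram associated to this matrix has two connected components: the simple roots {alpha_2, alpha_4, alpha_5} form a chain of 3 nodes with single edges (A_3), and {alpha_1, alpha_3, alpha_6, alpha_7, alpha_8, alpha_9, alpha_10} form a chain of 5 nodes with a fork of two nodes at one end (D_7). A semisimple Lie algebra decomposes uniquely as the direct sum of simple ideals, one per connected component of its Dynkin diagram, so g ≅ A_3 ⊕ D_7 (dimension 15 + 91 = 106).

A_3 ⊕ D_7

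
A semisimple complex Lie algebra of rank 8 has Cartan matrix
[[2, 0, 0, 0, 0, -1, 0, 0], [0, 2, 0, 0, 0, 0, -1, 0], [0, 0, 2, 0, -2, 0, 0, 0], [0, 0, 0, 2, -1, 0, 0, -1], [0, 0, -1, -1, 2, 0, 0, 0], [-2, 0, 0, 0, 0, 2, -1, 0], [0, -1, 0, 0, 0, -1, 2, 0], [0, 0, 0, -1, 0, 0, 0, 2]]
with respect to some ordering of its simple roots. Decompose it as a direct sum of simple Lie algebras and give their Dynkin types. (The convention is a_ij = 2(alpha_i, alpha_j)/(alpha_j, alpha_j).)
type B_4 + type C_4

The diagram associated to this matrix has two connected components: the simple roots {alpha_1, alpha_2, alpha_6, alpha_7} form a chain of 4 nodes with a double edge at one end; the terminal node there is the unique short simple root (B_4), and {alpha_3, alpha_4, alpha_5, alpha_8} form a chain of 4 nodes with a double edge at one end; the terminal node there is the unique long simple root (C_4). A semisimple Lie algebra decomposes uniquely as the direct sum of simple ideals, one per connected component of its Dynkin diagram, so g ≅ B_4 ⊕ C_4 (dimension 36 + 36 = 72).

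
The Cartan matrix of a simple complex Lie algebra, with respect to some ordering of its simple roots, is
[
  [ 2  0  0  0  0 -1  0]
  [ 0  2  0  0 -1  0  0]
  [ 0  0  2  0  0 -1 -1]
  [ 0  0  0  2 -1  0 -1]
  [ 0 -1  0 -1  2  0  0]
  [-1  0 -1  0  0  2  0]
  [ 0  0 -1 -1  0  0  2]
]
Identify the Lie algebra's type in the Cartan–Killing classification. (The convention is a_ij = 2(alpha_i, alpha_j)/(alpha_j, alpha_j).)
The matrix has rank 7 with 2's on the diagonal. Reading the off-diagonal entries as Dynkin edges (a single edge where a_ij = a_ji = -1; a double or triple edge where a_ij * a_ji = 2 or 3), the diagram is a chain of 7 nodes with single edges (A_7). One simple-root ordering that puts it in standard form is (alpha_1, alpha_6, alpha_3, alpha_7, alpha_4, alpha_5, alpha_2). So the algebra is type A_7, i.e. sl(8).

A_7 (sl(8))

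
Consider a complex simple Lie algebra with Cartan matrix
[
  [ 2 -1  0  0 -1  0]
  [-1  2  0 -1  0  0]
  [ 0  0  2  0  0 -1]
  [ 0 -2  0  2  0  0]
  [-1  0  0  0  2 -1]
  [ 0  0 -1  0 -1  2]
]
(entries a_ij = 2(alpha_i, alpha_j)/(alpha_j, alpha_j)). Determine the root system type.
C6

The matrix has rank 6 with 2's on the diagonal. Reading the off-diagonal entries as Dynkin edges (a single edge where a_ij = a_ji = -1; a double or triple edge where a_ij * a_ji = 2 or 3), the diagram is a chain of 6 nodes with a double edge at one end; the terminal node there is the unique long simple root (C_6). One simple-root ordering that puts it in standard form is (alpha_3, alpha_6, alpha_5, alpha_1, alpha_2, alpha_4). So the algebra is type C_6, i.e. sp(12).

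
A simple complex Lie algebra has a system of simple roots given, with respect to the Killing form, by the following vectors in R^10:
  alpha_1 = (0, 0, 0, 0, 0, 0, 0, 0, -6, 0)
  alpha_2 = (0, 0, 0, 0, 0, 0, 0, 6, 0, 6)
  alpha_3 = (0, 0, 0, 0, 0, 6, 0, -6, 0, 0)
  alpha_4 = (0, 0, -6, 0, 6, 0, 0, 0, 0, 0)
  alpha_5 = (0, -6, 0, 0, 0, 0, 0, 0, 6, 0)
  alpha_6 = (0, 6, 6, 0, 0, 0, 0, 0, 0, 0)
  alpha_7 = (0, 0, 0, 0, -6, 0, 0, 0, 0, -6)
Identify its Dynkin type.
B_7

Compute the Cartan integers a_ij = 2(alpha_i, alpha_j)/(alpha_j, alpha_j); the resulting 7x7 Cartan matrix is
[[2, 0, 0, 0, -1, 0, 0], [0, 2, -1, 0, 0, 0, -1], [0, -1, 2, 0, 0, 0, 0], [0, 0, 0, 2, 0, -1, -1], [-2, 0, 0, 0, 2, -1, 0], [0, 0, 0, -1, -1, 2, 0], [0, -1, 0, -1, 0, 0, 2]].
The roots have two lengths (squared-length ratio 2:1); the short ones are alpha_{1}. The associated Dynkin diagram is a chain of 7 nodes with a double edge at one end; the terminal node there is the unique short simple root (B_7), so the type is B_7 (the algebra so(15)).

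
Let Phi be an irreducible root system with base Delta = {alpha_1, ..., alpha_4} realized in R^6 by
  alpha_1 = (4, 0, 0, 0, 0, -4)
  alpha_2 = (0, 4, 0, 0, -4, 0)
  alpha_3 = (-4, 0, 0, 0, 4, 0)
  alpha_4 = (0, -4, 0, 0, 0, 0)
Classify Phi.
B_4

Compute the Cartan integers a_ij = 2(alpha_i, alpha_j)/(alpha_j, alpha_j); the resulting 4x4 Cartan matrix is
[[2, 0, -1, 0], [0, 2, -1, -2], [-1, -1, 2, 0], [0, -1, 0, 2]].
The roots have two lengths (squared-length ratio 2:1); the short ones are alpha_{4}. The associated Dynkin diagram is a chain of 4 nodes with a double edge at one end; the terminal node there is the unique short simple root (B_4), so the type is B_4 (the algebra so(9)).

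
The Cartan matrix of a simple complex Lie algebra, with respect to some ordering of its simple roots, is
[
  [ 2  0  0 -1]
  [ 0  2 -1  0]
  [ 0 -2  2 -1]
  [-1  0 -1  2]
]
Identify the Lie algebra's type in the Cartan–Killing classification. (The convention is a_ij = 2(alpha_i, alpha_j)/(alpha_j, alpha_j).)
B_4 (so(9))

The matrix has rank 4 with 2's on the diagonal. Reading the off-diagonal entries as Dynkin edges (a single edge where a_ij = a_ji = -1; a double or triple edge where a_ij * a_ji = 2 or 3), the diagram is a chain of 4 nodes with a double edge at one end; the terminal node there is the unique short simple root (B_4). One simple-root ordering that puts it in standard form is (alpha_1, alpha_4, alpha_3, alpha_2). So the algebra is type B_4, i.e. so(9).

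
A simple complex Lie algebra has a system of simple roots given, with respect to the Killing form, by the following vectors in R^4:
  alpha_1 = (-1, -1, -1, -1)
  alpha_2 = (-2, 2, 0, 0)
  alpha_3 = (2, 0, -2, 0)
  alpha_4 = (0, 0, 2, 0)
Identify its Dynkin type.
Compute the Cartan integers a_ij = 2(alpha_i, alpha_j)/(alpha_j, alpha_j); the resulting 4x4 Cartan matrix is
[[2, 0, 0, -1], [0, 2, -1, 0], [0, -1, 2, -2], [-1, 0, -1, 2]].
The roots have two lengths (squared-length ratio 2:1); the short ones are alpha_{1,4}. The associated Dynkin diagram is a chain of 4 nodes with a double edge between the middle two (F_4), so the type is F_4.

F4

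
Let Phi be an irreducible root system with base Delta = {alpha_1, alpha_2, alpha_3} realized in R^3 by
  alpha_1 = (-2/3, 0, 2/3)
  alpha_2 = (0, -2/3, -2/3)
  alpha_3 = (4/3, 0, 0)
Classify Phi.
C_3

Compute the Cartan integers a_ij = 2(alpha_i, alpha_j)/(alpha_j, alpha_j); the resulting 3x3 Cartan matrix is
[[2, -1, -1], [-1, 2, 0], [-2, 0, 2]].
The roots have two lengths (squared-length ratio 2:1); the short ones are alpha_{1,2}. The associated Dynkin diagram is a chain of 3 nodes with a double edge at one end; the terminal node there is the unique long simple root (C_3), so the type is C_3 (the algebra sp(6)).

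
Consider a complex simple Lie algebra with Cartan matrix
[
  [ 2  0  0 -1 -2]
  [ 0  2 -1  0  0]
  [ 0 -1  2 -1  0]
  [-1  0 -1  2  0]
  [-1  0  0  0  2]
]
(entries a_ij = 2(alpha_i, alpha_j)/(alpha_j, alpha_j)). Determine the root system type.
type B_5

The matrix has rank 5 with 2's on the diagonal. Reading the off-diagonal entries as Dynkin edges (a single edge where a_ij = a_ji = -1; a double or triple edge where a_ij * a_ji = 2 or 3), the diagram is a chain of 5 nodes with a double edge at one end; the terminal node there is the unique short simple root (B_5). One simple-root ordering that puts it in standard form is (alpha_2, alpha_3, alpha_4, alpha_1, alpha_5). So the algebra is type B_5, i.e. so(11).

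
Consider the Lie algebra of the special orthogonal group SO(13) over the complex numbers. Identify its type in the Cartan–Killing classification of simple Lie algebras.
B_6 (so(13))

This is so(13) with 13 odd, which has dimension 13(13-1)/2 = 78 and rank (13-1)/2 = 6. In the classification of classical Lie algebras, the orthogonal algebra so(2n+1) in an odd number of variables has type B_n; here n = 6, so the Dynkin diagram is a chain of 6 nodes with a double edge at one end; the terminal node there is the unique short simple root (B_6). Hence the type is B_6.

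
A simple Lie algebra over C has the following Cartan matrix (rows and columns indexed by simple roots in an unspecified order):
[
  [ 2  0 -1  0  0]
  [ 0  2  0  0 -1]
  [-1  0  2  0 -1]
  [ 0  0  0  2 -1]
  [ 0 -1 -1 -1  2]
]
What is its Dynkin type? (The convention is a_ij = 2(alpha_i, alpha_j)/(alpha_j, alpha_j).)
The matrix has rank 5 with 2's on the diagonal. Reading the off-diagonal entries as Dynkin edges (a single edge where a_ij = a_ji = -1; a double or triple edge where a_ij * a_ji = 2 or 3), the diagram is a chain of 3 nodes with a fork of two nodes at one end (D_5). One simple-root ordering that puts it in standard form is (alpha_1, alpha_3, alpha_5, alpha_4, alpha_2). So the algebra is type D_5, i.e. so(10).

D_5 (so(10))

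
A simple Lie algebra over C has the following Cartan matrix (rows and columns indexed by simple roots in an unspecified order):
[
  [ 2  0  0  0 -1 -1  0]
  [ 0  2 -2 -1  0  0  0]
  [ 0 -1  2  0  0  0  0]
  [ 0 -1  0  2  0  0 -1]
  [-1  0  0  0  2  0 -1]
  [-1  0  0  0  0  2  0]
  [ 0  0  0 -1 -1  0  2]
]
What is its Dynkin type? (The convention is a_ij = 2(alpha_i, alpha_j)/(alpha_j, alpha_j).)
The matrix has rank 7 with 2's on the diagonal. Reading the off-diagonal entries as Dynkin edges (a single edge where a_ij = a_ji = -1; a double or triple edge where a_ij * a_ji = 2 or 3), the diagram is a chain of 7 nodes with a double edge at one end; the terminal node there is the unique short simple root (B_7). One simple-root ordering that puts it in standard form is (alpha_6, alpha_1, alpha_5, alpha_7, alpha_4, alpha_2, alpha_3). So the algebra is type B_7, i.e. so(15).

type B_7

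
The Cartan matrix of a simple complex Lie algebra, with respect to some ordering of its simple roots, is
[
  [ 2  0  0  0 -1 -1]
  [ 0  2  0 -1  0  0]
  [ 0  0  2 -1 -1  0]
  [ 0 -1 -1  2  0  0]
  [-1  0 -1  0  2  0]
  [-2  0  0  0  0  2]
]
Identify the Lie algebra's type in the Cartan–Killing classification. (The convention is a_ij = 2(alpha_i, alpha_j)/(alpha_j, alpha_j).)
type C_6

The matrix has rank 6 with 2's on the diagonal. Reading the off-diagonal entries as Dynkin edges (a single edge where a_ij = a_ji = -1; a double or triple edge where a_ij * a_ji = 2 or 3), the diagram is a chain of 6 nodes with a double edge at one end; the terminal node there is the unique long simple root (C_6). One simple-root ordering that puts it in standard form is (alpha_2, alpha_4, alpha_3, alpha_5, alpha_1, alpha_6). So the algebra is type C_6, i.e. sp(12).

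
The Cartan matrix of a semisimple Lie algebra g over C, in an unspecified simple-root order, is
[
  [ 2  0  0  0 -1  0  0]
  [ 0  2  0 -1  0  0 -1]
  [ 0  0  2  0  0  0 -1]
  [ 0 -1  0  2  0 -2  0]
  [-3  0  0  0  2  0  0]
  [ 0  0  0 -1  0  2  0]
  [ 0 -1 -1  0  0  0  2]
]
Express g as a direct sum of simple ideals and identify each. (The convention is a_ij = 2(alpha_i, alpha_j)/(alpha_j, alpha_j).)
B_5 (so(11)) + G_2

The diagram associated to this matrix has two connected components: the simple roots {alpha_2, alpha_3, alpha_4, alpha_6, alpha_7} form a chain of 5 nodes with a double edge at one end; the terminal node there is the unique short simple root (B_5), and {alpha_1, alpha_5} form two nodes joined by a triple edge (G_2). A semisimple Lie algebra decomposes uniquely as the direct sum of simple ideals, one per connected component of its Dynkin diagram, so g ≅ B_5 ⊕ G_2 (dimension 55 + 14 = 69).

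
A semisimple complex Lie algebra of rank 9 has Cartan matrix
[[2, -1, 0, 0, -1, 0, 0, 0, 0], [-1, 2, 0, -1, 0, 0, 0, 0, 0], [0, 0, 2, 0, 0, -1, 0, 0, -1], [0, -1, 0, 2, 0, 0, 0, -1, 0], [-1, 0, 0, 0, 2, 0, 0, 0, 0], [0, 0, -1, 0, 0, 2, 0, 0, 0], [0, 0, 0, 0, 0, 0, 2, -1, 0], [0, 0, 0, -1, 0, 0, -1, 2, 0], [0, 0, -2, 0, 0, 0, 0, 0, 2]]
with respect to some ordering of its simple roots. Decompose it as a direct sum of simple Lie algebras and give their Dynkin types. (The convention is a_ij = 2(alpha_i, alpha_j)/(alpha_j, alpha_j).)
The diagram associated to this matrix has two connected components: the simple roots {alpha_1, alpha_2, alpha_4, alpha_5, alpha_7, alpha_8} form a chain of 6 nodes with single edges (A_6), and {alpha_3, alpha_6, alpha_9} form a chain of 3 nodes with a double edge at one end; the terminal node there is the unique long simple root (C_3). A semisimple Lie algebra decomposes uniquely as the direct sum of simple ideals, one per connected component of its Dynkin diagram, so g ≅ A_6 ⊕ C_3 (dimension 48 + 21 = 69).

A_6 (sl(7)) + C_3 (sp(6))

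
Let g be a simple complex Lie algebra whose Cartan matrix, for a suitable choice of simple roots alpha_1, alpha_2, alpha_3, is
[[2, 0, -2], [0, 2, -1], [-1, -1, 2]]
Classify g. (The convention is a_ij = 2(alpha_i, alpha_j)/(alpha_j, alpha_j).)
The matrix has rank 3 with 2's on the diagonal. Reading the off-diagonal entries as Dynkin edges (a single edge where a_ij = a_ji = -1; a double or triple edge where a_ij * a_ji = 2 or 3), the diagram is a chain of 3 nodes with a double edge at one end; the terminal node there is the unique long simple root (C_3). One simple-root ordering that puts it in standard form is (alpha_2, alpha_3, alpha_1). So the algebra is type C_3, i.e. sp(6).

C3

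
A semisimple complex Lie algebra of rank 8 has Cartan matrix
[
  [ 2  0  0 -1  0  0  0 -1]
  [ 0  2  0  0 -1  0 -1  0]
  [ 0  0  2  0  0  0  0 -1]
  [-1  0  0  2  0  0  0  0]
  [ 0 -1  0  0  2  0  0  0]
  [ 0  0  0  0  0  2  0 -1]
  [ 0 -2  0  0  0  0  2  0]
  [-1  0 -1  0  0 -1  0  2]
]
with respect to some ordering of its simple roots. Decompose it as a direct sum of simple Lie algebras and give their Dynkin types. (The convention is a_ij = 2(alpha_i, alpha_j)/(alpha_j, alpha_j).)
C3 + D5

The diagram associated to this matrix has two connected components: the simple roots {alpha_2, alpha_5, alpha_7} form a chain of 3 nodes with a double edge at one end; the terminal node there is the unique long simple root (C_3), and {alpha_1, alpha_3, alpha_4, alpha_6, alpha_8} form a chain of 3 nodes with a fork of two nodes at one end (D_5). A semisimple Lie algebra decomposes uniquely as the direct sum of simple ideals, one per connected component of its Dynkin diagram, so g ≅ C_3 ⊕ D_5 (dimension 21 + 45 = 66).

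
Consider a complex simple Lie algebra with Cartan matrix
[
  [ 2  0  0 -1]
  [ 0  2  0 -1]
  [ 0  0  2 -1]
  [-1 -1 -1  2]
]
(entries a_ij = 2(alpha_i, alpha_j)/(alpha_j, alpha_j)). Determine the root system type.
D_4

The matrix has rank 4 with 2's on the diagonal. Reading the off-diagonal entries as Dynkin edges (a single edge where a_ij = a_ji = -1; a double or triple edge where a_ij * a_ji = 2 or 3), the diagram is a chain of 2 nodes with a fork of two nodes at one end (D_4). One simple-root ordering that puts it in standard form is (alpha_3, alpha_4, alpha_2, alpha_1). So the algebra is type D_4, i.e. so(8).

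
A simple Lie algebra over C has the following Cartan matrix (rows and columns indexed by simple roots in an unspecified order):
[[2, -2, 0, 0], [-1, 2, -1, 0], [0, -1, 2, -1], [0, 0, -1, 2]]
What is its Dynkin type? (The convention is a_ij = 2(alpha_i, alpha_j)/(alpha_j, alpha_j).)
The matrix has rank 4 with 2's on the diagonal. Reading the off-diagonal entries as Dynkin edges (a single edge where a_ij = a_ji = -1; a double or triple edge where a_ij * a_ji = 2 or 3), the diagram is a chain of 4 nodes with a double edge at one end; the terminal node there is the unique long simple root (C_4). One simple-root ordering that puts it in standard form is (alpha_4, alpha_3, alpha_2, alpha_1). So the algebra is type C_4, i.e. sp(8).

type C_4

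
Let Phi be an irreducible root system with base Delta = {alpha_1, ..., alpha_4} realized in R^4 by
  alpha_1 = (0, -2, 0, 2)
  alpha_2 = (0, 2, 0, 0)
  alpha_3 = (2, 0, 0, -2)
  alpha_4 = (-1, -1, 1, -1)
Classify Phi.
F_4

Compute the Cartan integers a_ij = 2(alpha_i, alpha_j)/(alpha_j, alpha_j); the resulting 4x4 Cartan matrix is
[[2, -2, -1, 0], [-1, 2, 0, -1], [-1, 0, 2, 0], [0, -1, 0, 2]].
The roots have two lengths (squared-length ratio 2:1); the short ones are alpha_{2,4}. The associated Dynkin diagram is a chain of 4 nodes with a double edge between the middle two (F_4), so the type is F_4.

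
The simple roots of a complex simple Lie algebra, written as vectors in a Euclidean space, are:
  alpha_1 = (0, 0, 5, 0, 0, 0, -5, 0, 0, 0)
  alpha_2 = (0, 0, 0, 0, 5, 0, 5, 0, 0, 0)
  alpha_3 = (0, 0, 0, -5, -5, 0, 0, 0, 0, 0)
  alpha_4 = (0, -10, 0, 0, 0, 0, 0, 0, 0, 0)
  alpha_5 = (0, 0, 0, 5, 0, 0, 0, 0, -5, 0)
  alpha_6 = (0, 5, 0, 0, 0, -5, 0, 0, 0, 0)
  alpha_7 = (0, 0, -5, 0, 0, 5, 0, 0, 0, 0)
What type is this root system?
type C_7

Compute the Cartan integers a_ij = 2(alpha_i, alpha_j)/(alpha_j, alpha_j); the resulting 7x7 Cartan matrix is
[[2, -1, 0, 0, 0, 0, -1], [-1, 2, -1, 0, 0, 0, 0], [0, -1, 2, 0, -1, 0, 0], [0, 0, 0, 2, 0, -2, 0], [0, 0, -1, 0, 2, 0, 0], [0, 0, 0, -1, 0, 2, -1], [-1, 0, 0, 0, 0, -1, 2]].
The roots have two lengths (squared-length ratio 2:1); the short ones are alpha_{1,2,3,5,6,7}. The associated Dynkin diagram is a chain of 7 nodes with a double edge at one end; the terminal node there is the unique long simple root (C_7), so the type is C_7 (the algebra sp(14)).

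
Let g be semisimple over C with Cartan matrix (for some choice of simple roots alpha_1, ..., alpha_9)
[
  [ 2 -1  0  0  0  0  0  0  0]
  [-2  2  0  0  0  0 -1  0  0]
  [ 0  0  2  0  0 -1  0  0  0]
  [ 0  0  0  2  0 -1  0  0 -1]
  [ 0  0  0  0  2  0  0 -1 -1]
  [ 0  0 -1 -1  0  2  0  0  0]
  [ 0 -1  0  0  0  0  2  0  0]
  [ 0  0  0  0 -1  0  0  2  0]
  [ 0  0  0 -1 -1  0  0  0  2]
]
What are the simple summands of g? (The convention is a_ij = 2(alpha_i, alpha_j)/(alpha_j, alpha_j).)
The diagram associated to this matrix has two connected components: the simple roots {alpha_3, alpha_4, alpha_5, alpha_6, alpha_8, alpha_9} form a chain of 6 nodes with single edges (A_6), and {alpha_1, alpha_2, alpha_7} form a chain of 3 nodes with a double edge at one end; the terminal node there is the unique short simple root (B_3). A semisimple Lie algebra decomposes uniquely as the direct sum of simple ideals, one per connected component of its Dynkin diagram, so g ≅ A_6 ⊕ B_3 (dimension 48 + 21 = 69).

A_6 + B_3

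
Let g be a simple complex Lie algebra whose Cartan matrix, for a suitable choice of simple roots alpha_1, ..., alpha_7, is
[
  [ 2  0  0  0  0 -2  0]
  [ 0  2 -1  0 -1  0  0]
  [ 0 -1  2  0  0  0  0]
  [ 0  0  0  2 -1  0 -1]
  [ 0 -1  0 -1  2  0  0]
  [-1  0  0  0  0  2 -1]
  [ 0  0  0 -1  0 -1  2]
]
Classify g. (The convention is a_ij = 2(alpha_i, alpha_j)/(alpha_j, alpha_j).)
The matrix has rank 7 with 2's on the diagonal. Reading the off-diagonal entries as Dynkin edges (a single edge where a_ij = a_ji = -1; a double or triple edge where a_ij * a_ji = 2 or 3), the diagram is a chain of 7 nodes with a double edge at one end; the terminal node there is the unique long simple root (C_7). One simple-root ordering that puts it in standard form is (alpha_3, alpha_2, alpha_5, alpha_4, alpha_7, alpha_6, alpha_1). So the algebra is type C_7, i.e. sp(14).

C_7 (sp(14))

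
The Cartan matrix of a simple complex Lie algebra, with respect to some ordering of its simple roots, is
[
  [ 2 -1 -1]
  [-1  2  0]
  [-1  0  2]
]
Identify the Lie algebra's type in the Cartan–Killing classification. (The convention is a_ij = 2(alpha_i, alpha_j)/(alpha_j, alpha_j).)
The matrix has rank 3 with 2's on the diagonal. Reading the off-diagonal entries as Dynkin edges (a single edge where a_ij = a_ji = -1; a double or triple edge where a_ij * a_ji = 2 or 3), the diagram is a chain of 3 nodes with single edges (A_3). One simple-root ordering that puts it in standard form is (alpha_3, alpha_1, alpha_2). So the algebra is type A_3, i.e. sl(4).

A3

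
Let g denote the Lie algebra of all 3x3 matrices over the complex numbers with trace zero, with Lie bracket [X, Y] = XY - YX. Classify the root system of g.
This is sl(3), which has dimension 3^2 - 1 = 8 and rank 3 - 1 = 2 (a Cartan subalgebra is the diagonal traceless matrices). In the classification of classical Lie algebras, the special linear algebra sl(n+1) has type A_n; here n = 2, so the Dynkin diagram is a chain of 2 nodes with single edges (A_2). Hence the type is A_2.

type A_2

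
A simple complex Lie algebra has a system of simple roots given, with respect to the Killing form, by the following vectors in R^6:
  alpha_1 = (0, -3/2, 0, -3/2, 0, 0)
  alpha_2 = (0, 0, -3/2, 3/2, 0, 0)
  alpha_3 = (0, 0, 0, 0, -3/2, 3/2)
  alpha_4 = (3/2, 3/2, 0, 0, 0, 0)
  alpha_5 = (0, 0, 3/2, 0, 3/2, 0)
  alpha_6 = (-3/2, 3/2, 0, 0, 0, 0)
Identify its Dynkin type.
Compute the Cartan integers a_ij = 2(alpha_i, alpha_j)/(alpha_j, alpha_j); the resulting 6x6 Cartan matrix is
[[2, -1, 0, -1, 0, -1], [-1, 2, 0, 0, -1, 0], [0, 0, 2, 0, -1, 0], [-1, 0, 0, 2, 0, 0], [0, -1, -1, 0, 2, 0], [-1, 0, 0, 0, 0, 2]].
All simple roots have the same length, so the diagram is simply laced. The associated Dynkin diagram is a chain of 4 nodes with a fork of two nodes at one end (D_6), so the type is D_6 (the algebra so(12)).

D_6 (so(12))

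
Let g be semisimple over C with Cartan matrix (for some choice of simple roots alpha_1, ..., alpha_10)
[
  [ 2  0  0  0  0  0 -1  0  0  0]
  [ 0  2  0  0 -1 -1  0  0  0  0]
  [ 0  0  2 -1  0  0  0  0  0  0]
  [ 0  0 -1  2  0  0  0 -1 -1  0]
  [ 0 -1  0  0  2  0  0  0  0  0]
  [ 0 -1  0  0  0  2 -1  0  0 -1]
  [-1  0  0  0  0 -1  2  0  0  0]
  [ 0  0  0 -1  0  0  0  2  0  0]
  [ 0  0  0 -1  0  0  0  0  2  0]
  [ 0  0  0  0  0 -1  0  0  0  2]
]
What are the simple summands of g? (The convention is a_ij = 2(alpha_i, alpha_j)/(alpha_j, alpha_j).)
The diagram associated to this matrix has two connected components: the simple roots {alpha_3, alpha_4, alpha_8, alpha_9} form a chain of 2 nodes with a fork of two nodes at one end (D_4), and {alpha_1, alpha_2, alpha_5, alpha_6, alpha_7, alpha_10} form a chain of 5 nodes with one extra node attached to the third node from one end (E_6). A semisimple Lie algebra decomposes uniquely as the direct sum of simple ideals, one per connected component of its Dynkin diagram, so g ≅ D_4 ⊕ E_6 (dimension 28 + 78 = 106).

type D_4 + type E_6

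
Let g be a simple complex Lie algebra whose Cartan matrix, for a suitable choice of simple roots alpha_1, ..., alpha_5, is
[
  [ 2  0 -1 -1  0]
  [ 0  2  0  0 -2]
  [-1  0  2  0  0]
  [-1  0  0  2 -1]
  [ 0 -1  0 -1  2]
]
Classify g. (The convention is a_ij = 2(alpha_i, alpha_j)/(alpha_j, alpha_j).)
The matrix has rank 5 with 2's on the diagonal. Reading the off-diagonal entries as Dynkin edges (a single edge where a_ij = a_ji = -1; a double or triple edge where a_ij * a_ji = 2 or 3), the diagram is a chain of 5 nodes with a double edge at one end; the terminal node there is the unique long simple root (C_5). One simple-root ordering that puts it in standard form is (alpha_3, alpha_1, alpha_4, alpha_5, alpha_2). So the algebra is type C_5, i.e. sp(10).

C_5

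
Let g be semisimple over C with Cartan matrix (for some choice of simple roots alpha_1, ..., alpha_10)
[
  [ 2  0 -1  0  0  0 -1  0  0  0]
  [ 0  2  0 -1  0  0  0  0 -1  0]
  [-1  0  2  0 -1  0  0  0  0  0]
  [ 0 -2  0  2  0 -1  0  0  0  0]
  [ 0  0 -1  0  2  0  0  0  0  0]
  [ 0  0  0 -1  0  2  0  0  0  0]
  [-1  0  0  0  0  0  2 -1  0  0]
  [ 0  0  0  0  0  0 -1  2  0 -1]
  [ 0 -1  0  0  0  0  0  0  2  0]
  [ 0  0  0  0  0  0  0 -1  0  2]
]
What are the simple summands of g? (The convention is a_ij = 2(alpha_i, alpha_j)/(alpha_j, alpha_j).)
A_6 ⊕ F_4

The diagram associated to this matrix has two connected components: the simple roots {alpha_1, alpha_3, alpha_5, alpha_7, alpha_8, alpha_10} form a chain of 6 nodes with single edges (A_6), and {alpha_2, alpha_4, alpha_6, alpha_9} form a chain of 4 nodes with a double edge between the middle two (F_4). A semisimple Lie algebra decomposes uniquely as the direct sum of simple ideals, one per connected component of its Dynkin diagram, so g ≅ A_6 ⊕ F_4 (dimension 48 + 52 = 100).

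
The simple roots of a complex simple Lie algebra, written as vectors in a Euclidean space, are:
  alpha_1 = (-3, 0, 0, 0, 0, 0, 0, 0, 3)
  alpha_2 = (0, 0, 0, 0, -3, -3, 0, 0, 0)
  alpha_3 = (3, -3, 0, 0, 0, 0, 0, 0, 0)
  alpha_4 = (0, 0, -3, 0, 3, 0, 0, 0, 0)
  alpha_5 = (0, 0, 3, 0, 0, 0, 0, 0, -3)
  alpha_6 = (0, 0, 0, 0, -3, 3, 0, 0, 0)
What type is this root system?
Compute the Cartan integers a_ij = 2(alpha_i, alpha_j)/(alpha_j, alpha_j); the resulting 6x6 Cartan matrix is
[[2, 0, -1, 0, -1, 0], [0, 2, 0, -1, 0, 0], [-1, 0, 2, 0, 0, 0], [0, -1, 0, 2, -1, -1], [-1, 0, 0, -1, 2, 0], [0, 0, 0, -1, 0, 2]].
All simple roots have the same length, so the diagram is simply laced. The associated Dynkin diagram is a chain of 4 nodes with a fork of two nodes at one end (D_6), so the type is D_6 (the algebra so(12)).

D6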